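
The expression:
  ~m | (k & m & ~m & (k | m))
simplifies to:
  ~m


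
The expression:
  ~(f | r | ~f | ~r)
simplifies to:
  False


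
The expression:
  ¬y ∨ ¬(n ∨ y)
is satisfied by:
  {y: False}


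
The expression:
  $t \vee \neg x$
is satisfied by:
  {t: True, x: False}
  {x: False, t: False}
  {x: True, t: True}


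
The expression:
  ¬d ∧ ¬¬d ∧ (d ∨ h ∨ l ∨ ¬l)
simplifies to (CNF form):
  False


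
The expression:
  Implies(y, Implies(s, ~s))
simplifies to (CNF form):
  ~s | ~y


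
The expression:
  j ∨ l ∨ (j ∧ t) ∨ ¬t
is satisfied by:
  {l: True, j: True, t: False}
  {l: True, j: False, t: False}
  {j: True, l: False, t: False}
  {l: False, j: False, t: False}
  {l: True, t: True, j: True}
  {l: True, t: True, j: False}
  {t: True, j: True, l: False}


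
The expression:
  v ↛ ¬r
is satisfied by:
  {r: True, v: True}


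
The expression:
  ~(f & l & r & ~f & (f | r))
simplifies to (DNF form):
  True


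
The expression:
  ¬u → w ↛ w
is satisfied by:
  {u: True}


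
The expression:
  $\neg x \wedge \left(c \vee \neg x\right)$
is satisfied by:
  {x: False}


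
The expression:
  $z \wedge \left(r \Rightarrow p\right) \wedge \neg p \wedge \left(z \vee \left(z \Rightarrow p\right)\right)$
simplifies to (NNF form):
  $z \wedge \neg p \wedge \neg r$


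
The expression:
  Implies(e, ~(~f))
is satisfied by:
  {f: True, e: False}
  {e: False, f: False}
  {e: True, f: True}


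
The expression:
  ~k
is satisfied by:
  {k: False}


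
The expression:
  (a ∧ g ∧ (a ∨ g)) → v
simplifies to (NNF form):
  v ∨ ¬a ∨ ¬g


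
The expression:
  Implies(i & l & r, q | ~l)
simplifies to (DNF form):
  q | ~i | ~l | ~r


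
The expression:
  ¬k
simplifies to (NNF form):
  ¬k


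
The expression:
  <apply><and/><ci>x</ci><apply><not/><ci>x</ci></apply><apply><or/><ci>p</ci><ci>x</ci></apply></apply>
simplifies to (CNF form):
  <false/>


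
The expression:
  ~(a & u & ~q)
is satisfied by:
  {q: True, u: False, a: False}
  {u: False, a: False, q: False}
  {a: True, q: True, u: False}
  {a: True, u: False, q: False}
  {q: True, u: True, a: False}
  {u: True, q: False, a: False}
  {a: True, u: True, q: True}


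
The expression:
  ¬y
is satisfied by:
  {y: False}


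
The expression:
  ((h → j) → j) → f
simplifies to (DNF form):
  f ∨ (¬h ∧ ¬j)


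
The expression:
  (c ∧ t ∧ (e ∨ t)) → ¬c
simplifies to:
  ¬c ∨ ¬t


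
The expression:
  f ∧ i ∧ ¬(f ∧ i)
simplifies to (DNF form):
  False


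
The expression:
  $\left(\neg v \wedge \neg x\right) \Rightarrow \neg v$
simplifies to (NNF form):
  $\text{True}$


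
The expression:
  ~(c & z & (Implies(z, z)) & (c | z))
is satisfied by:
  {c: False, z: False}
  {z: True, c: False}
  {c: True, z: False}


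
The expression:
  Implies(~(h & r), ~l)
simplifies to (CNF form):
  (h | ~l) & (r | ~l)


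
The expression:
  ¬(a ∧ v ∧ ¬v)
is always true.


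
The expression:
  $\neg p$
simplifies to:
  $\neg p$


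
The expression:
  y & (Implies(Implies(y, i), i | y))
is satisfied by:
  {y: True}


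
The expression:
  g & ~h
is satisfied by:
  {g: True, h: False}


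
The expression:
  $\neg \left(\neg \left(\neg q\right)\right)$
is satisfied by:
  {q: False}


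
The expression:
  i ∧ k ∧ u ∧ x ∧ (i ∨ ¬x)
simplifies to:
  i ∧ k ∧ u ∧ x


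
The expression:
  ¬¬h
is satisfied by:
  {h: True}


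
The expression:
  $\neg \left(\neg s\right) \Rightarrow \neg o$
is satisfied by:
  {s: False, o: False}
  {o: True, s: False}
  {s: True, o: False}


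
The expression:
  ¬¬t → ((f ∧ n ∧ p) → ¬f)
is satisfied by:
  {p: False, t: False, n: False, f: False}
  {f: True, p: False, t: False, n: False}
  {n: True, p: False, t: False, f: False}
  {f: True, n: True, p: False, t: False}
  {t: True, f: False, p: False, n: False}
  {f: True, t: True, p: False, n: False}
  {n: True, t: True, f: False, p: False}
  {f: True, n: True, t: True, p: False}
  {p: True, n: False, t: False, f: False}
  {f: True, p: True, n: False, t: False}
  {n: True, p: True, f: False, t: False}
  {f: True, n: True, p: True, t: False}
  {t: True, p: True, n: False, f: False}
  {f: True, t: True, p: True, n: False}
  {n: True, t: True, p: True, f: False}


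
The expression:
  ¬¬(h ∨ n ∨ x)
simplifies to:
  h ∨ n ∨ x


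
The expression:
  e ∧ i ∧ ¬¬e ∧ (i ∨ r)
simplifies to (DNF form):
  e ∧ i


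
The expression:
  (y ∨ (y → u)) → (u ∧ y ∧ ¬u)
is never true.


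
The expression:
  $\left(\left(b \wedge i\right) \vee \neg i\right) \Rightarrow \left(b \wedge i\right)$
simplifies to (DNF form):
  $i$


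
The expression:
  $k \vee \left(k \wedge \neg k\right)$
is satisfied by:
  {k: True}


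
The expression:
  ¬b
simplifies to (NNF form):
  ¬b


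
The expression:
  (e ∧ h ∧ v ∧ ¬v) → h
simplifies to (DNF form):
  True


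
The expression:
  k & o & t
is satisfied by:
  {t: True, o: True, k: True}


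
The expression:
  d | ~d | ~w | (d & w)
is always true.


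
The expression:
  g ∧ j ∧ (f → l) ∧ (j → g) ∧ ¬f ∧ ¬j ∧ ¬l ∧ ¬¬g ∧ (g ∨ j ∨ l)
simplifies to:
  False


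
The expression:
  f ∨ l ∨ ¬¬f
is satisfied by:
  {l: True, f: True}
  {l: True, f: False}
  {f: True, l: False}


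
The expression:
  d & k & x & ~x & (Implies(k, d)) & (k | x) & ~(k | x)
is never true.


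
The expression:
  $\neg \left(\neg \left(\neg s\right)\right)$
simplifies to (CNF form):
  $\neg s$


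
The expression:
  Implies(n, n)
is always true.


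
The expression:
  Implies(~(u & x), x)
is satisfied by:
  {x: True}


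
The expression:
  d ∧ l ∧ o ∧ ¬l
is never true.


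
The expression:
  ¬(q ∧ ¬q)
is always true.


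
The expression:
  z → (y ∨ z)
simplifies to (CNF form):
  True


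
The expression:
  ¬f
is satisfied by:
  {f: False}


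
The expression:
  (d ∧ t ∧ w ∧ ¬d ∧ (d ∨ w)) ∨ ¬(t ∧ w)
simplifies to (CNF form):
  ¬t ∨ ¬w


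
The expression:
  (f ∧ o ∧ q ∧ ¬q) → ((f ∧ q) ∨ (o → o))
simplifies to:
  True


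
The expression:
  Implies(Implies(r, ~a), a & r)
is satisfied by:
  {r: True, a: True}


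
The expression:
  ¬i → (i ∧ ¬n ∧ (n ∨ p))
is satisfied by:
  {i: True}


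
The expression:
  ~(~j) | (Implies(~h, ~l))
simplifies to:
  h | j | ~l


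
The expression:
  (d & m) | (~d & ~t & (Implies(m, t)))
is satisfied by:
  {d: True, m: True, t: False}
  {d: True, m: True, t: True}
  {t: False, d: False, m: False}


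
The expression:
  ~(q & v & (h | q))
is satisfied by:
  {v: False, q: False}
  {q: True, v: False}
  {v: True, q: False}


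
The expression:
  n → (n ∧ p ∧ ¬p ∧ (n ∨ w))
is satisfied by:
  {n: False}


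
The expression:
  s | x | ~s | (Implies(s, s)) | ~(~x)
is always true.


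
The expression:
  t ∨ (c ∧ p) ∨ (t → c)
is always true.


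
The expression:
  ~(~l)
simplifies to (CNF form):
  l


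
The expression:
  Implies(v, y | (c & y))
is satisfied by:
  {y: True, v: False}
  {v: False, y: False}
  {v: True, y: True}


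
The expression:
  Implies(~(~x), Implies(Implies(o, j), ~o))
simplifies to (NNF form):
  ~j | ~o | ~x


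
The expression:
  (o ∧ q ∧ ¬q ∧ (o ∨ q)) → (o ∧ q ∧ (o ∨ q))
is always true.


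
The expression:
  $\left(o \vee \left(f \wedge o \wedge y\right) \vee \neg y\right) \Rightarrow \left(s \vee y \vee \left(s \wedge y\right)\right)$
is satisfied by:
  {y: True, s: True}
  {y: True, s: False}
  {s: True, y: False}


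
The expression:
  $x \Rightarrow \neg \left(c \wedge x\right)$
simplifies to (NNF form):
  $\neg c \vee \neg x$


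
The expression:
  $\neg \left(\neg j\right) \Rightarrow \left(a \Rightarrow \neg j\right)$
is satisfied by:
  {a: False, j: False}
  {j: True, a: False}
  {a: True, j: False}


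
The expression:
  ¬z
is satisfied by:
  {z: False}


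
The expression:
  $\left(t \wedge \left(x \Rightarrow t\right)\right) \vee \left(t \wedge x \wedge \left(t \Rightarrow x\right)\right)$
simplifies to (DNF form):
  $t$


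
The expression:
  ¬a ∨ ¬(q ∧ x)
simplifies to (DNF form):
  ¬a ∨ ¬q ∨ ¬x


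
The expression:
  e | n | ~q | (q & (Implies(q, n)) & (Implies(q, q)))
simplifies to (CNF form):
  e | n | ~q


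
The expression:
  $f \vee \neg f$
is always true.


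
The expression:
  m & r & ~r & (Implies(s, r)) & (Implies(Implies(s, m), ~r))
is never true.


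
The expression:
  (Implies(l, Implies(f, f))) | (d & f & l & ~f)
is always true.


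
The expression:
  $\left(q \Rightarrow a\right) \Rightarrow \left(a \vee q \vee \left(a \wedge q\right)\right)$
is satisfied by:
  {a: True, q: True}
  {a: True, q: False}
  {q: True, a: False}


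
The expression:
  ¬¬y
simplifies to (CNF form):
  y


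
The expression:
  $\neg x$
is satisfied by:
  {x: False}


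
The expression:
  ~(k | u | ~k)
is never true.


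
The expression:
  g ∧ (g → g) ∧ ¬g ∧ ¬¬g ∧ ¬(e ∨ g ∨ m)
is never true.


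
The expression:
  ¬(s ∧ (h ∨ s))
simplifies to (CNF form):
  ¬s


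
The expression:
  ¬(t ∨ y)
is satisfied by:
  {y: False, t: False}


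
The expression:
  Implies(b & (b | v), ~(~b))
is always true.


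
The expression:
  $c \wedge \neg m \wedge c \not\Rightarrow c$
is never true.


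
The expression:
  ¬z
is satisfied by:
  {z: False}


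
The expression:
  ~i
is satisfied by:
  {i: False}


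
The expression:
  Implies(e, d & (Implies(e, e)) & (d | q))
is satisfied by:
  {d: True, e: False}
  {e: False, d: False}
  {e: True, d: True}


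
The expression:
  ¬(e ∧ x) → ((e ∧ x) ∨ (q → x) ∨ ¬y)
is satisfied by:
  {x: True, q: False, y: False}
  {q: False, y: False, x: False}
  {x: True, y: True, q: False}
  {y: True, q: False, x: False}
  {x: True, q: True, y: False}
  {q: True, x: False, y: False}
  {x: True, y: True, q: True}


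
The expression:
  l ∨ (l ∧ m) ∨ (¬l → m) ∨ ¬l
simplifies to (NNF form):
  True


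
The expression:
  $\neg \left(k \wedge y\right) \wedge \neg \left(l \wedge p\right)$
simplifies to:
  $\left(\neg k \wedge \neg l\right) \vee \left(\neg k \wedge \neg p\right) \vee \left(\neg l \wedge \neg y\right) \vee \left(\neg p \wedge \neg y\right)$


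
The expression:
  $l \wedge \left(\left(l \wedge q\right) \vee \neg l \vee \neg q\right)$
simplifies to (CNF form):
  $l$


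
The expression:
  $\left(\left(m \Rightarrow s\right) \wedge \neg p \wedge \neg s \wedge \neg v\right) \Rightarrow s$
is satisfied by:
  {p: True, m: True, v: True, s: True}
  {p: True, m: True, v: True, s: False}
  {p: True, m: True, s: True, v: False}
  {p: True, m: True, s: False, v: False}
  {p: True, v: True, s: True, m: False}
  {p: True, v: True, s: False, m: False}
  {p: True, v: False, s: True, m: False}
  {p: True, v: False, s: False, m: False}
  {m: True, v: True, s: True, p: False}
  {m: True, v: True, s: False, p: False}
  {m: True, s: True, v: False, p: False}
  {m: True, s: False, v: False, p: False}
  {v: True, s: True, m: False, p: False}
  {v: True, m: False, s: False, p: False}
  {s: True, m: False, v: False, p: False}


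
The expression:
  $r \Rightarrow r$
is always true.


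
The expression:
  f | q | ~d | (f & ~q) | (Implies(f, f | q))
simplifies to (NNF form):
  True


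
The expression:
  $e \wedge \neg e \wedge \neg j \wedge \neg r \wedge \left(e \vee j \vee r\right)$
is never true.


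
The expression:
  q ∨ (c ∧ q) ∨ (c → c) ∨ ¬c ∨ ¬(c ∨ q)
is always true.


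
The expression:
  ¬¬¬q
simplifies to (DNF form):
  ¬q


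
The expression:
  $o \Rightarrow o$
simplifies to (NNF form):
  $\text{True}$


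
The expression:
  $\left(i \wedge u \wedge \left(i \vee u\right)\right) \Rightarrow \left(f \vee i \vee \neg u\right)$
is always true.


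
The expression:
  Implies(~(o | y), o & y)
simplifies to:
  o | y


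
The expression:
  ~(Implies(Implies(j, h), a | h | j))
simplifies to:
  ~a & ~h & ~j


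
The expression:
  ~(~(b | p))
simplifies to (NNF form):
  b | p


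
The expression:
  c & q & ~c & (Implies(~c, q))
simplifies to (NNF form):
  False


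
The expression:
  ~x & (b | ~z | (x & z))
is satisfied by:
  {b: True, x: False, z: False}
  {x: False, z: False, b: False}
  {b: True, z: True, x: False}


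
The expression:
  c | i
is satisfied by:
  {i: True, c: True}
  {i: True, c: False}
  {c: True, i: False}


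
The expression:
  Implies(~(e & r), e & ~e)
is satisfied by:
  {r: True, e: True}


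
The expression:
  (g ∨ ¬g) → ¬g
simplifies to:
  ¬g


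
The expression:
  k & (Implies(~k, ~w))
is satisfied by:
  {k: True}


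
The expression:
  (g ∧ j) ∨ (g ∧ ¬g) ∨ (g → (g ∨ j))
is always true.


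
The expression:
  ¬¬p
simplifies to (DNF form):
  p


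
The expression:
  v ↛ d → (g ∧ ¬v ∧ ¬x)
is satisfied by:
  {d: True, v: False}
  {v: False, d: False}
  {v: True, d: True}


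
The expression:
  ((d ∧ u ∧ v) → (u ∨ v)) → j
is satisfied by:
  {j: True}


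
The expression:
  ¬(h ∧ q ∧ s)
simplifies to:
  ¬h ∨ ¬q ∨ ¬s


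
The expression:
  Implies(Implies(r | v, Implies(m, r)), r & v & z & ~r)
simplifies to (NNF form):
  m & v & ~r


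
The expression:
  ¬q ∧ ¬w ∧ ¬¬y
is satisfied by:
  {y: True, q: False, w: False}


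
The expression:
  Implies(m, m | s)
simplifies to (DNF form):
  True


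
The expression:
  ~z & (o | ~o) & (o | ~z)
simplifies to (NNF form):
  ~z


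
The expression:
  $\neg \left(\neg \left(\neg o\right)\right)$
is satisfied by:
  {o: False}


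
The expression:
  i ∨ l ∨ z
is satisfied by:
  {i: True, z: True, l: True}
  {i: True, z: True, l: False}
  {i: True, l: True, z: False}
  {i: True, l: False, z: False}
  {z: True, l: True, i: False}
  {z: True, l: False, i: False}
  {l: True, z: False, i: False}


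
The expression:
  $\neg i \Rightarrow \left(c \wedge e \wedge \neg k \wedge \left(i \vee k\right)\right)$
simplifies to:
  $i$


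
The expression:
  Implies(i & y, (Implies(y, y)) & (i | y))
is always true.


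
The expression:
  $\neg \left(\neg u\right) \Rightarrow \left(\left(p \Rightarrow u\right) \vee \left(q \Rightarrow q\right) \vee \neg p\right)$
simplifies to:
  $\text{True}$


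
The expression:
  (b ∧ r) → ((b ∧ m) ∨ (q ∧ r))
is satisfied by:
  {q: True, m: True, b: False, r: False}
  {q: True, m: False, b: False, r: False}
  {m: True, r: False, q: False, b: False}
  {r: False, m: False, q: False, b: False}
  {r: True, q: True, m: True, b: False}
  {r: True, q: True, m: False, b: False}
  {r: True, m: True, q: False, b: False}
  {r: True, m: False, q: False, b: False}
  {b: True, q: True, m: True, r: False}
  {b: True, q: True, m: False, r: False}
  {b: True, m: True, q: False, r: False}
  {b: True, m: False, q: False, r: False}
  {r: True, b: True, q: True, m: True}
  {r: True, b: True, q: True, m: False}
  {r: True, b: True, m: True, q: False}


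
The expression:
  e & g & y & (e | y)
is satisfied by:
  {g: True, e: True, y: True}


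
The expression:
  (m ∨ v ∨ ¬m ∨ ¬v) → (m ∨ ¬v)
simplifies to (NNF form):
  m ∨ ¬v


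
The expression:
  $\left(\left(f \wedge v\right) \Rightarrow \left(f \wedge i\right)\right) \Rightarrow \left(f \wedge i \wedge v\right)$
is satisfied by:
  {f: True, v: True}


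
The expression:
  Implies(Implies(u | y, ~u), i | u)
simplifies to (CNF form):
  i | u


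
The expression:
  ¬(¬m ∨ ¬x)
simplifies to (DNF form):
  m ∧ x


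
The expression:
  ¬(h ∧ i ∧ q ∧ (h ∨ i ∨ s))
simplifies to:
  ¬h ∨ ¬i ∨ ¬q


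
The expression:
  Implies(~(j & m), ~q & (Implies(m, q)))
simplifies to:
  (j & m) | (~m & ~q)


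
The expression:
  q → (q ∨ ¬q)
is always true.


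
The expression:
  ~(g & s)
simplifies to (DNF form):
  ~g | ~s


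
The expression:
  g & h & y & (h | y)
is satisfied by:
  {h: True, g: True, y: True}


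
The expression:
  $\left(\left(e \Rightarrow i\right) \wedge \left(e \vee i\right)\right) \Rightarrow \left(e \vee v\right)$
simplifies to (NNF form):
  $e \vee v \vee \neg i$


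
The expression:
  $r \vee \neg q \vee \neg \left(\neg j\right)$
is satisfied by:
  {r: True, j: True, q: False}
  {r: True, j: False, q: False}
  {j: True, r: False, q: False}
  {r: False, j: False, q: False}
  {r: True, q: True, j: True}
  {r: True, q: True, j: False}
  {q: True, j: True, r: False}


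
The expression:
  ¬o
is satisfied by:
  {o: False}


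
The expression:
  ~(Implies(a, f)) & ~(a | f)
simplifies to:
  False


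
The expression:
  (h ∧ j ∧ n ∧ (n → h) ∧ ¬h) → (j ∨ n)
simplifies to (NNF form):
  True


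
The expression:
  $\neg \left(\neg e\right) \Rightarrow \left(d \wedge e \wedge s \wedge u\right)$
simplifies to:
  $\left(d \wedge s \wedge u\right) \vee \neg e$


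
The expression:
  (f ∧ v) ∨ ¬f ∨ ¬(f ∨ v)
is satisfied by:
  {v: True, f: False}
  {f: False, v: False}
  {f: True, v: True}


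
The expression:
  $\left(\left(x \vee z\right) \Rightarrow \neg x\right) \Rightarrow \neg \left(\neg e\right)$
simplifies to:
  $e \vee x$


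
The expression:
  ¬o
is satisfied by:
  {o: False}


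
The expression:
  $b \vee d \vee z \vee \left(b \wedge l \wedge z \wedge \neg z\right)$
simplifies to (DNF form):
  $b \vee d \vee z$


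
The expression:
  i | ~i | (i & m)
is always true.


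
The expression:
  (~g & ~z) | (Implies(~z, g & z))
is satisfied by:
  {z: True, g: False}
  {g: False, z: False}
  {g: True, z: True}


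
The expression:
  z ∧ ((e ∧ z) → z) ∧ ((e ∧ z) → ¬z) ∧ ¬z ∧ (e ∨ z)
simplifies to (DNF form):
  False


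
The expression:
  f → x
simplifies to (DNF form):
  x ∨ ¬f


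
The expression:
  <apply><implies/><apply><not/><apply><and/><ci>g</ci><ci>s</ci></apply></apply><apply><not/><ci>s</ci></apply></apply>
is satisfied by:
  {g: True, s: False}
  {s: False, g: False}
  {s: True, g: True}


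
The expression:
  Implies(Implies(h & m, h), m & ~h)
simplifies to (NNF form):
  m & ~h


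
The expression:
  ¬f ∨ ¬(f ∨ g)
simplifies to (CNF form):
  ¬f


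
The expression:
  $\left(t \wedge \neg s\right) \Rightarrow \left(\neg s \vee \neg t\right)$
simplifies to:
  $\text{True}$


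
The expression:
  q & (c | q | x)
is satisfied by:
  {q: True}


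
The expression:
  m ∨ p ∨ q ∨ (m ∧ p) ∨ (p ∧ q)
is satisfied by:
  {q: True, m: True, p: True}
  {q: True, m: True, p: False}
  {q: True, p: True, m: False}
  {q: True, p: False, m: False}
  {m: True, p: True, q: False}
  {m: True, p: False, q: False}
  {p: True, m: False, q: False}


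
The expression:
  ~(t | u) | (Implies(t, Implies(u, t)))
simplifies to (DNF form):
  True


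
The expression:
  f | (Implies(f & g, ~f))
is always true.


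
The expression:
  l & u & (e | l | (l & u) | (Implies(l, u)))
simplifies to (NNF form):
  l & u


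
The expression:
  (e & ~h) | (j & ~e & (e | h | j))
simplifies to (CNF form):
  (e | j) & (e | ~e) & (j | ~h) & (~e | ~h)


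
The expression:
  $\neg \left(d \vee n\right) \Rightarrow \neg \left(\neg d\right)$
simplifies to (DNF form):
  $d \vee n$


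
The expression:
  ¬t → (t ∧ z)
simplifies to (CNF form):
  t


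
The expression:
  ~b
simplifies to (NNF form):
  ~b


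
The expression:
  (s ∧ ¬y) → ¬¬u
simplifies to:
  u ∨ y ∨ ¬s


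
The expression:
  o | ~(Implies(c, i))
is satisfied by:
  {o: True, c: True, i: False}
  {o: True, c: False, i: False}
  {i: True, o: True, c: True}
  {i: True, o: True, c: False}
  {c: True, i: False, o: False}


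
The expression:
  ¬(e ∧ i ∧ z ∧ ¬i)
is always true.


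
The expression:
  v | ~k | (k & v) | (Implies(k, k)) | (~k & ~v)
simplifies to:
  True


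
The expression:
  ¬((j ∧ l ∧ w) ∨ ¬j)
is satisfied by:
  {j: True, l: False, w: False}
  {j: True, w: True, l: False}
  {j: True, l: True, w: False}


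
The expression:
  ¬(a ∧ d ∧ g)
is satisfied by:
  {g: False, d: False, a: False}
  {a: True, g: False, d: False}
  {d: True, g: False, a: False}
  {a: True, d: True, g: False}
  {g: True, a: False, d: False}
  {a: True, g: True, d: False}
  {d: True, g: True, a: False}


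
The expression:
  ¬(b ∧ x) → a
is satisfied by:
  {a: True, x: True, b: True}
  {a: True, x: True, b: False}
  {a: True, b: True, x: False}
  {a: True, b: False, x: False}
  {x: True, b: True, a: False}


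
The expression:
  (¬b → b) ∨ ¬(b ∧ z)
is always true.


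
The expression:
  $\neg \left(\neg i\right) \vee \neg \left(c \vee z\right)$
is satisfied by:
  {i: True, z: False, c: False}
  {i: True, c: True, z: False}
  {i: True, z: True, c: False}
  {i: True, c: True, z: True}
  {c: False, z: False, i: False}


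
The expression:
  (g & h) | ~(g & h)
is always true.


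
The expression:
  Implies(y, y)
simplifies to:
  True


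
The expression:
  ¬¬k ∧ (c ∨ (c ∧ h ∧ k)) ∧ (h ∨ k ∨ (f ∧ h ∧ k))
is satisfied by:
  {c: True, k: True}


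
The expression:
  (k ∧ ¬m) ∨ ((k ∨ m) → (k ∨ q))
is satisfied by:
  {k: True, q: True, m: False}
  {k: True, m: False, q: False}
  {q: True, m: False, k: False}
  {q: False, m: False, k: False}
  {k: True, q: True, m: True}
  {k: True, m: True, q: False}
  {q: True, m: True, k: False}


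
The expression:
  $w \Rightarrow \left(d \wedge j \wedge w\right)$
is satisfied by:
  {d: True, j: True, w: False}
  {d: True, j: False, w: False}
  {j: True, d: False, w: False}
  {d: False, j: False, w: False}
  {d: True, w: True, j: True}


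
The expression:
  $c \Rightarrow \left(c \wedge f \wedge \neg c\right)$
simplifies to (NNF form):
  $\neg c$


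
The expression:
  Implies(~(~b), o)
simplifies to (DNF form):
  o | ~b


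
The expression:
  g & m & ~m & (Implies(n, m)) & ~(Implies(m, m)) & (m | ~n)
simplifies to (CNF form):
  False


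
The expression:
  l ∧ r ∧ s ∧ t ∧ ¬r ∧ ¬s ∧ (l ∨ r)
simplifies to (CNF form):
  False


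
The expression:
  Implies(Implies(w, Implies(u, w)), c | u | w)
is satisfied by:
  {u: True, c: True, w: True}
  {u: True, c: True, w: False}
  {u: True, w: True, c: False}
  {u: True, w: False, c: False}
  {c: True, w: True, u: False}
  {c: True, w: False, u: False}
  {w: True, c: False, u: False}


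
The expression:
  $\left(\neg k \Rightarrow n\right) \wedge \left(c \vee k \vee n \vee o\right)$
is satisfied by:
  {n: True, k: True}
  {n: True, k: False}
  {k: True, n: False}


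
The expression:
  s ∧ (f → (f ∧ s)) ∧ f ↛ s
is never true.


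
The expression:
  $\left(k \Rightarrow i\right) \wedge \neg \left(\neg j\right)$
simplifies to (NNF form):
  $j \wedge \left(i \vee \neg k\right)$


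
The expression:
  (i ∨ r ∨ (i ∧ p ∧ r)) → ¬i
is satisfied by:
  {i: False}


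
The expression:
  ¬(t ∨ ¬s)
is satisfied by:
  {s: True, t: False}


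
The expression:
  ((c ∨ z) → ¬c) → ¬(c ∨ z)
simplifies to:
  c ∨ ¬z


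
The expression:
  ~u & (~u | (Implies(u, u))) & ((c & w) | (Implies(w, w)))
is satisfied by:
  {u: False}


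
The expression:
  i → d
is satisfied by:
  {d: True, i: False}
  {i: False, d: False}
  {i: True, d: True}


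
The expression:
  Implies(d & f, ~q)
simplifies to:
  ~d | ~f | ~q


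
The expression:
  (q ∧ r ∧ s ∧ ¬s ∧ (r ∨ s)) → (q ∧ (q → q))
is always true.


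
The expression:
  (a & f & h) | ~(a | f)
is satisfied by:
  {h: True, a: False, f: False}
  {a: False, f: False, h: False}
  {f: True, h: True, a: True}


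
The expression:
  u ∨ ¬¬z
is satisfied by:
  {z: True, u: True}
  {z: True, u: False}
  {u: True, z: False}


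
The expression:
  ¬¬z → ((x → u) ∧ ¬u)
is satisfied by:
  {x: False, z: False, u: False}
  {u: True, x: False, z: False}
  {x: True, u: False, z: False}
  {u: True, x: True, z: False}
  {z: True, u: False, x: False}


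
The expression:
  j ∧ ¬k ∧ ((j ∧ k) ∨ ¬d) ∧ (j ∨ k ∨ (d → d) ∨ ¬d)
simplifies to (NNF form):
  j ∧ ¬d ∧ ¬k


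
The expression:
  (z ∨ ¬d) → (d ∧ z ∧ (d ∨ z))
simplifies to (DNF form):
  d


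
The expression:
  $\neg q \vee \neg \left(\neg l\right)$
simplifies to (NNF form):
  $l \vee \neg q$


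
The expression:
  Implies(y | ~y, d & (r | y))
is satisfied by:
  {d: True, r: True, y: True}
  {d: True, r: True, y: False}
  {d: True, y: True, r: False}


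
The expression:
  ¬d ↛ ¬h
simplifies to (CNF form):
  h ∧ ¬d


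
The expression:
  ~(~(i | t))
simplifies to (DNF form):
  i | t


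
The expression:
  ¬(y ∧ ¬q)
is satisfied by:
  {q: True, y: False}
  {y: False, q: False}
  {y: True, q: True}


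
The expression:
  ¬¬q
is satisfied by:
  {q: True}


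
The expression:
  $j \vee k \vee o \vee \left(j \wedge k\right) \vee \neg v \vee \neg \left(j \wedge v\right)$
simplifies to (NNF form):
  $\text{True}$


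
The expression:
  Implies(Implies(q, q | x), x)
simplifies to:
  x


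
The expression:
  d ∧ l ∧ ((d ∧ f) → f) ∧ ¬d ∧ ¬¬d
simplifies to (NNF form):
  False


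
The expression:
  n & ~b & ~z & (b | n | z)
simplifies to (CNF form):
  n & ~b & ~z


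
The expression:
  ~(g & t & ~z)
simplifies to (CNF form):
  z | ~g | ~t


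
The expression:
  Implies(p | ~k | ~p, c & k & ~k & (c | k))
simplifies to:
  False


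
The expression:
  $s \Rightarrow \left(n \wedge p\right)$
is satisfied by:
  {p: True, n: True, s: False}
  {p: True, n: False, s: False}
  {n: True, p: False, s: False}
  {p: False, n: False, s: False}
  {p: True, s: True, n: True}


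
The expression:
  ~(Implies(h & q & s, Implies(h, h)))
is never true.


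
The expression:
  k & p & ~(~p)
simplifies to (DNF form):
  k & p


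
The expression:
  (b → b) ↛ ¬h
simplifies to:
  h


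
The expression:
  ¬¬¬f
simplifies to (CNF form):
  ¬f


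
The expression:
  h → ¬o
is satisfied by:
  {h: False, o: False}
  {o: True, h: False}
  {h: True, o: False}


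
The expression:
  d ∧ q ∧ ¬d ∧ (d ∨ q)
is never true.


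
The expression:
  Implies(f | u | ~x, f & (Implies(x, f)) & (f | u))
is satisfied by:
  {f: True, x: True, u: False}
  {f: True, x: False, u: False}
  {u: True, f: True, x: True}
  {u: True, f: True, x: False}
  {x: True, u: False, f: False}


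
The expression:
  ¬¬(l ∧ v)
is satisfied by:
  {v: True, l: True}


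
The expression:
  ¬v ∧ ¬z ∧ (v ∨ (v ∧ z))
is never true.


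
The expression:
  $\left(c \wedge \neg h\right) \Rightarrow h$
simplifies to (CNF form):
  $h \vee \neg c$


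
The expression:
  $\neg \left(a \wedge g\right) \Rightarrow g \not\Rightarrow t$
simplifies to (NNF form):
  $g \wedge \left(a \vee \neg t\right)$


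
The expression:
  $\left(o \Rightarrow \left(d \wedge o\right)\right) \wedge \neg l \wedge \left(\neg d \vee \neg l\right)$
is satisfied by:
  {d: True, o: False, l: False}
  {o: False, l: False, d: False}
  {d: True, o: True, l: False}


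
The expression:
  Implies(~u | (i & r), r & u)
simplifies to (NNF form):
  u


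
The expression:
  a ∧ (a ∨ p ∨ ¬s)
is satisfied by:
  {a: True}


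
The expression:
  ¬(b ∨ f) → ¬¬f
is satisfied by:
  {b: True, f: True}
  {b: True, f: False}
  {f: True, b: False}


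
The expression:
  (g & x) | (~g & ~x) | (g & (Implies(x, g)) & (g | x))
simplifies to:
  g | ~x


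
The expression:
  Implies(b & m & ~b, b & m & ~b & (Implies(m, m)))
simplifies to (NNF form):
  True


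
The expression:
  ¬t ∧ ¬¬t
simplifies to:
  False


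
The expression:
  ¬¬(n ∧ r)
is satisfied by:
  {r: True, n: True}


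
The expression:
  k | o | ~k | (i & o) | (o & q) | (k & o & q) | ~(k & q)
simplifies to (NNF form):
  True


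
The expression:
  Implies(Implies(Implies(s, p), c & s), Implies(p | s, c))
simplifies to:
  c | p | ~s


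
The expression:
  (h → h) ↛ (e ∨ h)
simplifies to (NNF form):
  ¬e ∧ ¬h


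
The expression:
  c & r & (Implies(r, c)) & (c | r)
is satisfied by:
  {r: True, c: True}


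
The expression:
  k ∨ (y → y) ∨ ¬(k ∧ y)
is always true.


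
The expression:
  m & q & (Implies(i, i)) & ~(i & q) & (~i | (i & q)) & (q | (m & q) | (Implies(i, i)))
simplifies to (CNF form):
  m & q & ~i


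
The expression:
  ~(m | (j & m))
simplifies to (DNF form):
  ~m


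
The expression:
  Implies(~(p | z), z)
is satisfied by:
  {z: True, p: True}
  {z: True, p: False}
  {p: True, z: False}


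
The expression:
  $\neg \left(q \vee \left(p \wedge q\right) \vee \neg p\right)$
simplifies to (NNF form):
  $p \wedge \neg q$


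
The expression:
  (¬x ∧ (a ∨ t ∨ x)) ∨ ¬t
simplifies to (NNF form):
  ¬t ∨ ¬x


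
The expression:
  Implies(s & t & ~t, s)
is always true.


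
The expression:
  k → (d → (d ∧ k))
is always true.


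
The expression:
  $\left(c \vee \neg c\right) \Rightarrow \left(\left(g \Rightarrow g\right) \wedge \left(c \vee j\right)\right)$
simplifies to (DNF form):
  $c \vee j$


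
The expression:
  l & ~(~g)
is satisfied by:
  {g: True, l: True}


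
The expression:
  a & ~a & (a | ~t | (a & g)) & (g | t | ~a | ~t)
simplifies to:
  False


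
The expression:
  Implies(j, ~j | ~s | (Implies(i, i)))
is always true.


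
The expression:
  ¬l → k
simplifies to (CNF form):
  k ∨ l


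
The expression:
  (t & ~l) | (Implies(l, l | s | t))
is always true.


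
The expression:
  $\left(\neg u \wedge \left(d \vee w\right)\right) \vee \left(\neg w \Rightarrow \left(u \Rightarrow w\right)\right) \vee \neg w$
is always true.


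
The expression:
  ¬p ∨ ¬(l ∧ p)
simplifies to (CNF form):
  ¬l ∨ ¬p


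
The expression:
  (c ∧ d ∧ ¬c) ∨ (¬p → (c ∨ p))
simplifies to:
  c ∨ p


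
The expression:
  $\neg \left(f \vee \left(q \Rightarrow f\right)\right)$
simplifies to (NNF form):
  $q \wedge \neg f$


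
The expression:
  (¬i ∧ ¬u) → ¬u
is always true.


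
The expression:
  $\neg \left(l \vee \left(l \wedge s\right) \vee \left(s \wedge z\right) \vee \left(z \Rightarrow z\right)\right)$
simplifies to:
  $\text{False}$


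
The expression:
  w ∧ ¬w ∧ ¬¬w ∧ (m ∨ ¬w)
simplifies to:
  False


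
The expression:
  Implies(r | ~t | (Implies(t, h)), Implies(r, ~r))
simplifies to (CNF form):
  ~r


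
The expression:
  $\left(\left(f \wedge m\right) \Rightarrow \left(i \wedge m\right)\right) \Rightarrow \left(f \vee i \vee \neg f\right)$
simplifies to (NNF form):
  $\text{True}$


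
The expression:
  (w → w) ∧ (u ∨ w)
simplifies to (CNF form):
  u ∨ w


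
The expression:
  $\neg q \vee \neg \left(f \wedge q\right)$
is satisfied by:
  {q: False, f: False}
  {f: True, q: False}
  {q: True, f: False}


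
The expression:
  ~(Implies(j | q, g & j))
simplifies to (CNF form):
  (j | q) & (j | ~j) & (q | ~g) & (~g | ~j)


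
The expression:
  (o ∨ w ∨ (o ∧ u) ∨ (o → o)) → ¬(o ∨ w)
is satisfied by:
  {o: False, w: False}


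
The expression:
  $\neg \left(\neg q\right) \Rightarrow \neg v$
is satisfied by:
  {v: False, q: False}
  {q: True, v: False}
  {v: True, q: False}


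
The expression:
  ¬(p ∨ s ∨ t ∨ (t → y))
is never true.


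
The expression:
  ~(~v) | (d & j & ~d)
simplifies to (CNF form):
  v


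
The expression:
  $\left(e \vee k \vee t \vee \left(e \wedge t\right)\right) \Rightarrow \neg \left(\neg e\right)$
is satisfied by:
  {e: True, k: False, t: False}
  {t: True, e: True, k: False}
  {e: True, k: True, t: False}
  {t: True, e: True, k: True}
  {t: False, k: False, e: False}


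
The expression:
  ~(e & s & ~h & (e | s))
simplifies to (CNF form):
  h | ~e | ~s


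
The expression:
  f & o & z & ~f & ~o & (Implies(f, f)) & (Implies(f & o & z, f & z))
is never true.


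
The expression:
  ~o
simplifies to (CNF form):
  ~o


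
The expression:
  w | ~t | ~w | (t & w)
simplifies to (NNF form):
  True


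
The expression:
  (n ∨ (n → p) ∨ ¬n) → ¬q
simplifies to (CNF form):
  ¬q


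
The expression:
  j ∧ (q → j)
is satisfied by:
  {j: True}


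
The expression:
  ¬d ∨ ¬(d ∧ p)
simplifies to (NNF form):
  ¬d ∨ ¬p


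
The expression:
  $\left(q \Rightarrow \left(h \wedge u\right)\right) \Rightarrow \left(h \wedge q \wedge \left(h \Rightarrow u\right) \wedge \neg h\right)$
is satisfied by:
  {q: True, h: False, u: False}
  {u: True, q: True, h: False}
  {h: True, q: True, u: False}


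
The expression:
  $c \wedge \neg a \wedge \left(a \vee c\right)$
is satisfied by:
  {c: True, a: False}


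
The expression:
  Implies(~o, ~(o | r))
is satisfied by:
  {o: True, r: False}
  {r: False, o: False}
  {r: True, o: True}


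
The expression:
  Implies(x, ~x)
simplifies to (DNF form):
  ~x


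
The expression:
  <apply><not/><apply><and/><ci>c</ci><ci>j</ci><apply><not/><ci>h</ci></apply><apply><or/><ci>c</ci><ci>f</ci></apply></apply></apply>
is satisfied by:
  {h: True, c: False, j: False}
  {c: False, j: False, h: False}
  {j: True, h: True, c: False}
  {j: True, c: False, h: False}
  {h: True, c: True, j: False}
  {c: True, h: False, j: False}
  {j: True, c: True, h: True}


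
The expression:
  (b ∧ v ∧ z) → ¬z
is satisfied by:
  {v: False, z: False, b: False}
  {b: True, v: False, z: False}
  {z: True, v: False, b: False}
  {b: True, z: True, v: False}
  {v: True, b: False, z: False}
  {b: True, v: True, z: False}
  {z: True, v: True, b: False}


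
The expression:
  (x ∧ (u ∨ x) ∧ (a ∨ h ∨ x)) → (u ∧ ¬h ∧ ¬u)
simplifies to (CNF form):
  ¬x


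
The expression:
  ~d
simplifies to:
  ~d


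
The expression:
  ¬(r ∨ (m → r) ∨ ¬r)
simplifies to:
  False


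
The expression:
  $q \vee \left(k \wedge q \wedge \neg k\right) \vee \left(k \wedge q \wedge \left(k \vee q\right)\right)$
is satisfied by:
  {q: True}


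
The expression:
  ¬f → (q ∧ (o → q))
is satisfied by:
  {q: True, f: True}
  {q: True, f: False}
  {f: True, q: False}


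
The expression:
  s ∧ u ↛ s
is never true.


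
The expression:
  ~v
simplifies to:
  ~v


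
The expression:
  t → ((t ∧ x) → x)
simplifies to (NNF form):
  True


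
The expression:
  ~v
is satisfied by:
  {v: False}


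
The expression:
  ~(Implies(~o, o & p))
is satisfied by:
  {o: False}


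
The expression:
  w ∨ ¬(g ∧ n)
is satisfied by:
  {w: True, g: False, n: False}
  {g: False, n: False, w: False}
  {n: True, w: True, g: False}
  {n: True, g: False, w: False}
  {w: True, g: True, n: False}
  {g: True, w: False, n: False}
  {n: True, g: True, w: True}


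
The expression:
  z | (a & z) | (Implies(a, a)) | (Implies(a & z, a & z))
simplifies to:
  True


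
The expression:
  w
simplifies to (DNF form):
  w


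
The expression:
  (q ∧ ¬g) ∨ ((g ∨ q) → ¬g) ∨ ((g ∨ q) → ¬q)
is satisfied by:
  {g: False, q: False}
  {q: True, g: False}
  {g: True, q: False}


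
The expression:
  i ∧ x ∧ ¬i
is never true.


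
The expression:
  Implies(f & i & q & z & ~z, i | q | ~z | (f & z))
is always true.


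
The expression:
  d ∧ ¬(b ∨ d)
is never true.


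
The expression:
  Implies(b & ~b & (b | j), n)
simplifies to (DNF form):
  True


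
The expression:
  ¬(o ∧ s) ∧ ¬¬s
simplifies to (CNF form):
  s ∧ ¬o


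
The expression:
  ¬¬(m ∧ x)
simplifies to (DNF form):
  m ∧ x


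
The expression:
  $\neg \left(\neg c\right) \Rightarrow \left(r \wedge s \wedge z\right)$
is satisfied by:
  {s: True, z: True, r: True, c: False}
  {s: True, z: True, r: False, c: False}
  {s: True, r: True, z: False, c: False}
  {s: True, r: False, z: False, c: False}
  {z: True, r: True, s: False, c: False}
  {z: True, s: False, r: False, c: False}
  {z: False, r: True, s: False, c: False}
  {z: False, s: False, r: False, c: False}
  {s: True, c: True, z: True, r: True}


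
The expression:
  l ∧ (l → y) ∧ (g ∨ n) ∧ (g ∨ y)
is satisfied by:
  {n: True, g: True, y: True, l: True}
  {n: True, y: True, l: True, g: False}
  {g: True, y: True, l: True, n: False}


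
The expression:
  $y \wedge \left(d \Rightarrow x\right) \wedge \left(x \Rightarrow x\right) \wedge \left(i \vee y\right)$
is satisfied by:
  {x: True, y: True, d: False}
  {y: True, d: False, x: False}
  {x: True, d: True, y: True}


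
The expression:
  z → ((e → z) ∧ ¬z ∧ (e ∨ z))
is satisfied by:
  {z: False}


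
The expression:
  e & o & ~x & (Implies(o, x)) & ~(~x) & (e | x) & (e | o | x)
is never true.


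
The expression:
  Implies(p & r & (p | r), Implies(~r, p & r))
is always true.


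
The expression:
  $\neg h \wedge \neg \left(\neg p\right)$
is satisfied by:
  {p: True, h: False}


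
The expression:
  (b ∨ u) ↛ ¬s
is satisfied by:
  {s: True, b: True, u: True}
  {s: True, b: True, u: False}
  {s: True, u: True, b: False}


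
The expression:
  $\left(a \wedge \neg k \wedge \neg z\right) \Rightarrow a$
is always true.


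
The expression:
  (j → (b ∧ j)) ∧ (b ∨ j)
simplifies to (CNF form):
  b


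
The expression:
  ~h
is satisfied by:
  {h: False}


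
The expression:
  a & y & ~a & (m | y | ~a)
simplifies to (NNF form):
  False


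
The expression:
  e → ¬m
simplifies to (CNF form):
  ¬e ∨ ¬m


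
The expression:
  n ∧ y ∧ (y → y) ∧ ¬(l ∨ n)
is never true.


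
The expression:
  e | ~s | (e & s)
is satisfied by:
  {e: True, s: False}
  {s: False, e: False}
  {s: True, e: True}


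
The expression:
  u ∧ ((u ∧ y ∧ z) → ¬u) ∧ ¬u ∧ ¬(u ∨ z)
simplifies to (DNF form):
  False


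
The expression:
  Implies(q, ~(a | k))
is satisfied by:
  {a: False, q: False, k: False}
  {k: True, a: False, q: False}
  {a: True, k: False, q: False}
  {k: True, a: True, q: False}
  {q: True, k: False, a: False}
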